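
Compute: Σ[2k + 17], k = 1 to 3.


Σ(2k+17) = 2·Σk + 17·n
= 2·6 + 17·3
= 12 + 51 = 63

Σ = 63


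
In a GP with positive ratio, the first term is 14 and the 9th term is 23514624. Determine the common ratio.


r^(n-1) = aₙ/a₁
r^8 = 23514624/14 = 1679616
r = 1679616^(1/8)
= ±6; taking r > 0 gives r = 6

r = 6


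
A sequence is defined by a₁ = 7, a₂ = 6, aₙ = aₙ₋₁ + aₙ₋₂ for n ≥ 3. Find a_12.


Computing iteratively: 7, 6, 13, 19, 32, 51, 83, 134, 217, 351, 568, 919
a_12 = 919

a_12 = 919


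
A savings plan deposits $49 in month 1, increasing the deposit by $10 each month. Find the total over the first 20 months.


aₙ = 49 + (20-1)×10 = 239
Sₙ = n(a₁+aₙ)/2 = 20×(49+239)/2
= 20×288/2 = 2880

S_20 = 2880


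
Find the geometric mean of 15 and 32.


GM = √(15×32) = √480 = 21.9089

GM = 21.9089


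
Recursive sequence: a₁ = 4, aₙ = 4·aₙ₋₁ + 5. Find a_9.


Computing step by step:
a_1 = 4
a_2 = 21
a_3 = 89
a_4 = 361
a_5 = 1449
a_6 = 5801
a_7 = 23209
a_8 = 92841
a_9 = 371369


a_9 = 371369


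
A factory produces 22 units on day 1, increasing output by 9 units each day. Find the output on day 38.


aₙ = a₁ + (n-1)d
= 22 + (38-1)×9
= 22 + 333
= 355

a_38 = 355


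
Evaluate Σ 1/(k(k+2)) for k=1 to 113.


1/(k(k+2)) = (1/2)·(1/k - 1/(k+2)) (partial fractions)
Telescoping: Σ = (1/2)·(1 + 1/2 - 1/114 - 1/115) = 4859/6555

Sum = 4859/6555


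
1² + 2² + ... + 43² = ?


n = 43
n(n+1)(2n+1)/6 = 43×44×87/6
= 164604/6 = 27434

Σk² = 27434


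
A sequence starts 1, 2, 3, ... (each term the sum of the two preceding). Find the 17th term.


Computing iteratively: 1, 2, 3, 5, 8, 13, 21, 34, 55, 89, 144, 233, ...
a_17 = 2584

a_17 = 2584


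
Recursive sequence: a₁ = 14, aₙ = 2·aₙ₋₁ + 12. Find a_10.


Computing step by step:
a_1 = 14
a_2 = 40
a_3 = 92
a_4 = 196
a_5 = 404
a_6 = 820
a_7 = 1652
a_8 = 3316
a_9 = 6644
a_10 = 13300


a_10 = 13300


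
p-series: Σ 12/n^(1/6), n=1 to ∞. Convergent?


p-series test: Σ c/n^p converges if p > 1, diverges if p ≤ 1 (constant c > 0 doesn't affect convergence).
p = 1/6
1/6 ≤ 1 → DIVERGES

Diverges (p = 1/6 ≤ 1)


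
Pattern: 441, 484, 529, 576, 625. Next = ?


Pattern: perfect squares: n²
Terms: 441, 484, 529, 576, 625
Next term = 676

Next term = 676


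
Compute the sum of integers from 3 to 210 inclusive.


Σₖ₌3^210 k = Σₖ₌₁^210 k − Σₖ₌₁^2 k
= 210·211/2 − 2·3/2
= 22155 − 3 = 22152

Σk = 22152


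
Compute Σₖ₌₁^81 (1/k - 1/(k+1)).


Telescoping: adjacent terms cancel.
= 1/1 - 1/82
= 1 - 1/82 = 81/82

Sum = 81/82


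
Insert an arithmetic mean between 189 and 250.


AM = (189 + 250)/2 = 439/2 = 219.5

AM = 219.5


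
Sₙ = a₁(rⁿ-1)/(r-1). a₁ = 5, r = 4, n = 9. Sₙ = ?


Sₙ = 5×(4^9 - 1)/(4 - 1)
= 5×(262144 - 1)/3
= 5×262143/3
= 436905

S_9 = 436905


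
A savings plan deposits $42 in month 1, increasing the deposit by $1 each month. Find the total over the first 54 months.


aₙ = 42 + (54-1)×1 = 95
Sₙ = n(a₁+aₙ)/2 = 54×(42+95)/2
= 54×137/2 = 3699

S_54 = 3699


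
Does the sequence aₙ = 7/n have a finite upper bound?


a₁ = 7, a₂ = 7/2, a₃ = 7/3, ...
0 < aₙ ≤ 7 for all n ≥ 1
Lower bound: 0, Upper bound: 7
The sequence IS bounded

Bounded (0 < aₙ ≤ 7)


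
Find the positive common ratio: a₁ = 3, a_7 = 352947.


r^(n-1) = aₙ/a₁
r^6 = 352947/3 = 117649
r = 117649^(1/6)
= ±7; taking r > 0 gives r = 7

r = 7


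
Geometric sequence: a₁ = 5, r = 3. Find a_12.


aₙ = a₁·r^(n-1)
= 5×3^11
= 5×177147
= 885735

a_12 = 885735


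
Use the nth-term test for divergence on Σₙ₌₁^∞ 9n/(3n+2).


lim(n→∞) 9n/(3n+2) = 9/3 = 3  (divide numerator and denominator by n)
lim aₙ = 3 ≠ 0 → series DIVERGES

Diverges (lim aₙ = 3 ≠ 0)


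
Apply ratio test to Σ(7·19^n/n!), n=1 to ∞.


aₙ = 7·19^n/n!
a_{n+1}/aₙ = 19^(n+1)/(n+1)! × n!/19^n  (constant 7 cancels)
= 19/(n+1)
L = lim(n→∞) 19/(n+1) = 0
L < 1 → series CONVERGES

Converges (ratio test: L = 0 < 1)


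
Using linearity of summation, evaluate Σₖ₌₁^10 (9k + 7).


Σ(9k+7) = 9·Σk + 7·n
= 9·55 + 7·10
= 495 + 70 = 565

Σ = 565


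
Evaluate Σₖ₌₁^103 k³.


n(n+1)/2 = 103×104/2 = 5356
Σk³ = 5356² = 28686736

Σk³ = 28686736


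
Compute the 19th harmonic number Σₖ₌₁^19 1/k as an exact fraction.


H_19 = 1/1 + 1/2 + 1/3 + ... + 1/19
= 275295799/77597520
≈ 3.5477

H_19 = 275295799/77597520 ≈ 3.5477


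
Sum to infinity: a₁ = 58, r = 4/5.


S∞ = a₁/(1-r) = 58/(1 - 4/5)
= 58/(1/5)
= 290

S∞ = 290


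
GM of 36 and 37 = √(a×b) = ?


GM = √(36×37) = √1332 = 36.4966

GM = 36.4966


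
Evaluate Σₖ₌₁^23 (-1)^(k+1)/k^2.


S = 1 - 1/4 + 1/9 - 1/16 + 1/25 - 1/36 + 1/49 - 1/64 ± ...
= 0.8234
(Full series converges to +π²/12 ≈ +0.8225)

S_23 = 0.8234


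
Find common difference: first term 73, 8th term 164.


d = (aₙ - a₁)/(n-1)
= (164 - 73)/(8-1)
= 91/7 = 13

d = 13


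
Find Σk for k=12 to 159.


Σₖ₌12^159 k = Σₖ₌₁^159 k − Σₖ₌₁^11 k
= 159·160/2 − 11·12/2
= 12720 − 66 = 12654

Σk = 12654


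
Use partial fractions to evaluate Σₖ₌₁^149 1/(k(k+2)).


1/(k(k+2)) = (1/2)·(1/k - 1/(k+2)) (partial fractions)
Telescoping: Σ = (1/2)·(1 + 1/2 - 1/150 - 1/151) = 16837/22650

Sum = 16837/22650


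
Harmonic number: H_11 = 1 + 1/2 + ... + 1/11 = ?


H_11 = 1/1 + 1/2 + 1/3 + ... + 1/11
= 83711/27720
≈ 3.0199

H_11 = 83711/27720 ≈ 3.0199


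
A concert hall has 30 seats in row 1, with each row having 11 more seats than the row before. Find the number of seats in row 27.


aₙ = a₁ + (n-1)d
= 30 + (27-1)×11
= 30 + 286
= 316

a_27 = 316


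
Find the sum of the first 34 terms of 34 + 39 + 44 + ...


aₙ = 34 + (34-1)×5 = 199
Sₙ = n(a₁+aₙ)/2 = 34×(34+199)/2
= 34×233/2 = 3961

S_34 = 3961


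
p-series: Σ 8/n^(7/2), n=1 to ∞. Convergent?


p-series test: Σ c/n^p converges if p > 1, diverges if p ≤ 1 (constant c > 0 doesn't affect convergence).
p = 7/2
7/2 > 1 → CONVERGES

Converges (p = 7/2 > 1)


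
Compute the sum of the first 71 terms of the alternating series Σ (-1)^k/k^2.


S = -1 + 1/4 - 1/9 + 1/16 - 1/25 + 1/36 - 1/49 + 1/64 ± ...
= -0.8226
(Full series converges to -π²/12 ≈ -0.8225)

S_71 = -0.8226


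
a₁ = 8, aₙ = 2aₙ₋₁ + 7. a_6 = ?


Computing step by step:
a_1 = 8
a_2 = 23
a_3 = 53
a_4 = 113
a_5 = 233
a_6 = 473


a_6 = 473


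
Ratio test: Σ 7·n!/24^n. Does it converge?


aₙ = 7·n!/24^n
a_{n+1}/aₙ = (n+1)!/24^(n+1) × 24^n/n!  (constant 7 cancels)
= (n+1)/24
L = lim(n→∞) (n+1)/24 = ∞
L > 1 → series DIVERGES

Diverges (ratio test: L = ∞ > 1)


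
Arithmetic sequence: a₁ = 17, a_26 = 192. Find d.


d = (aₙ - a₁)/(n-1)
= (192 - 17)/(26-1)
= 175/25 = 7

d = 7


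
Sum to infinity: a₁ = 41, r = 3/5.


S∞ = a₁/(1-r) = 41/(1 - 3/5)
= 41/(2/5)
= 205/2

S∞ = 205/2


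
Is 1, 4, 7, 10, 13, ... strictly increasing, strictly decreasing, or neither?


Differences: 3, 3, 3, 3
All differences > 0 → strictly INCREASING

Monotonically increasing


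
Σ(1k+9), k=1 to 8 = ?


Σ(1k+9) = 1·Σk + 9·n
= 1·36 + 9·8
= 36 + 72 = 108

Σ = 108


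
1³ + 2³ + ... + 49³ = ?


n(n+1)/2 = 49×50/2 = 1225
Σk³ = 1225² = 1500625

Σk³ = 1500625


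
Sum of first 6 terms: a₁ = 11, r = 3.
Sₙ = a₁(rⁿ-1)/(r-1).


Sₙ = 11×(3^6 - 1)/(3 - 1)
= 11×(729 - 1)/2
= 11×728/2
= 4004

S_6 = 4004


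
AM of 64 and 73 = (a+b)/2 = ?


AM = (64 + 73)/2 = 137/2 = 68.5

AM = 68.5


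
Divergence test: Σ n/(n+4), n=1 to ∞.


lim(n→∞) n/(n+4) = 1/1 = 1  (divide numerator and denominator by n)
lim aₙ = 1 ≠ 0 → series DIVERGES

Diverges (lim aₙ = 1 ≠ 0)


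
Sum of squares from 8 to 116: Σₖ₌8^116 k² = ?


Σₖ₌8^116 k² = Σₖ₌₁^116 k² − Σₖ₌₁^7 k²
= 116·117·233/6 − 7·8·15/6
= 527046 − 140 = 526906

Σk² = 526906


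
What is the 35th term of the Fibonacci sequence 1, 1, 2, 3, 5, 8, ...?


Fibonacci sequence: 1, 1, 2, 3, 5, 8, 13, 21, 34, 55, 89, ...
F(35) = 9227465

F(35) = 9227465


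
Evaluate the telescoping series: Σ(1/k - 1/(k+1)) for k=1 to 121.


Telescoping: adjacent terms cancel.
= 1/1 - 1/122
= 1 - 1/122 = 121/122

Sum = 121/122


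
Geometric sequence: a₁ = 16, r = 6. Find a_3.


aₙ = a₁·r^(n-1)
= 16×6^2
= 16×36
= 576

a_3 = 576


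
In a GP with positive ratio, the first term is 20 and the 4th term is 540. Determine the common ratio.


r^(n-1) = aₙ/a₁
r^3 = 540/20 = 27
r = 27^(1/3)
= 3

r = 3


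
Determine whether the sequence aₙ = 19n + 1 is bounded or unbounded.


aₙ = 19n + 1 → as n→∞, aₙ→∞
No finite upper bound exists
The sequence is UNBOUNDED

Unbounded (aₙ → ∞ as n → ∞)


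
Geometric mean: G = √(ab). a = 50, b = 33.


GM = √(50×33) = √1650 = 40.6202

GM = 40.6202


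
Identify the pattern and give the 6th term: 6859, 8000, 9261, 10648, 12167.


Pattern: perfect cubes: n³
Terms: 6859, 8000, 9261, 10648, 12167
Next term = 13824

Next term = 13824


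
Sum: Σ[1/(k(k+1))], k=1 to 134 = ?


1/(k(k+1)) = 1/k - 1/(k+1) (partial fractions)
Telescoping: Σ = 1 - 1/135 = 134/135

Sum = 134/135


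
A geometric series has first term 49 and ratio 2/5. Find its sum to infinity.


S∞ = a₁/(1-r) = 49/(1 - 2/5)
= 49/(3/5)
= 245/3

S∞ = 245/3


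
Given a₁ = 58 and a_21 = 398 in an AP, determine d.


d = (aₙ - a₁)/(n-1)
= (398 - 58)/(21-1)
= 340/20 = 17

d = 17


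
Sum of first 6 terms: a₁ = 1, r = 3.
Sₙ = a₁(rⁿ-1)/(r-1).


Sₙ = 1×(3^6 - 1)/(3 - 1)
= 1×(729 - 1)/2
= 1×728/2
= 364

S_6 = 364


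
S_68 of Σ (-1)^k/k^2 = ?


S = -1 + 1/4 - 1/9 + 1/16 - 1/25 + 1/36 - 1/49 + 1/64 ± ...
= -0.8224
(Full series converges to -π²/12 ≈ -0.8225)

S_68 = -0.8224


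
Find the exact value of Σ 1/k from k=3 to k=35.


Σₖ₌3^35 1/k = 1/3 + 1/4 + 1/5 + ... + 1/35
= 34745876421709/13127595717600
≈ 2.6468

Sum = 34745876421709/13127595717600 ≈ 2.6468


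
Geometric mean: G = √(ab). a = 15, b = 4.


GM = √(15×4) = √60 = 7.746

GM = 7.746


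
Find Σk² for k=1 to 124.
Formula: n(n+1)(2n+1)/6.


n = 124
n(n+1)(2n+1)/6 = 124×125×249/6
= 3859500/6 = 643250

Σk² = 643250


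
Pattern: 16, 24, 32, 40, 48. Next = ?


Pattern: arithmetic (d=8)
Terms: 16, 24, 32, 40, 48
Next term = 56

Next term = 56


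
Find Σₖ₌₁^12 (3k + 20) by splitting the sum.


Σ(3k+20) = 3·Σk + 20·n
= 3·78 + 20·12
= 234 + 240 = 474

Σ = 474


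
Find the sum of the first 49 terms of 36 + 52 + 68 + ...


aₙ = 36 + (49-1)×16 = 804
Sₙ = n(a₁+aₙ)/2 = 49×(36+804)/2
= 49×840/2 = 20580

S_49 = 20580


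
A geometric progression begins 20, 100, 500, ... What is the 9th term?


aₙ = a₁·r^(n-1)
= 20×5^8
= 20×390625
= 7812500

a_9 = 7812500


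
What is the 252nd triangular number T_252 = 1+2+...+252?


n(n+1)/2 = 252×253/2 = 63756/2 = 31878

Σk = 31878


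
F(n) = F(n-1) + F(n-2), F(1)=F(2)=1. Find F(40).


Fibonacci sequence: 1, 1, 2, 3, 5, 8, 13, 21, 34, 55, 89, ...
F(40) = 102334155

F(40) = 102334155


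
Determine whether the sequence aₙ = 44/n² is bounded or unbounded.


a₁ = 44, a₂ = 44/4, a₃ = 44/9, ...
0 < aₙ ≤ 44 for all n ≥ 1
The sequence IS bounded

Bounded (0 < aₙ ≤ 44)


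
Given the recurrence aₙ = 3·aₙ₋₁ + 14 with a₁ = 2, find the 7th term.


Computing step by step:
a_1 = 2
a_2 = 20
a_3 = 74
a_4 = 236
a_5 = 722
a_6 = 2180
a_7 = 6554


a_7 = 6554


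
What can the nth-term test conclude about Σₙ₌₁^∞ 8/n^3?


lim(n→∞) 8/n^3 = 0
lim aₙ = 0 → nth-term test is INCONCLUSIVE
(Need other tests; this is actually a convergent p-series with p=3 > 1)

Inconclusive (lim aₙ = 0; need another test)


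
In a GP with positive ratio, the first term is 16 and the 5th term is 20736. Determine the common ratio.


r^(n-1) = aₙ/a₁
r^4 = 20736/16 = 1296
r = 1296^(1/4)
= ±6; taking r > 0 gives r = 6

r = 6


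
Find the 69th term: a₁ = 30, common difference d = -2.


aₙ = a₁ + (n-1)d
= 30 + (69-1)×-2
= 30 - 136
= -106

a_69 = -106


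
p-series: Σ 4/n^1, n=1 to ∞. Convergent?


p-series test: Σ c/n^p converges if p > 1, diverges if p ≤ 1 (constant c > 0 doesn't affect convergence).
p = 1
1 ≤ 1 → DIVERGES

Diverges (p = 1 ≤ 1)


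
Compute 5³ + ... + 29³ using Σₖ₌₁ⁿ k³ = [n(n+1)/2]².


Σₖ₌5^29 k³ = [29·30/2]² − [4·5/2]²
= 189225 − 100 = 189125

Σk³ = 189125


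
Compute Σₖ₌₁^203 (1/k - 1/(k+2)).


Telescoping with gap 2: two head and two tail terms survive.
= (1 + 1/2) - (1/204 + 1/205)
= 3/2 - 1/204 - 1/205 = 62321/41820

Sum = 62321/41820


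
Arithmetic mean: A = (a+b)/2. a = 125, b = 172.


AM = (125 + 172)/2 = 297/2 = 148.5

AM = 148.5


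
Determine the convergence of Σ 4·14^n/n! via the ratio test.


aₙ = 4·14^n/n!
a_{n+1}/aₙ = 14^(n+1)/(n+1)! × n!/14^n  (constant 4 cancels)
= 14/(n+1)
L = lim(n→∞) 14/(n+1) = 0
L < 1 → series CONVERGES

Converges (ratio test: L = 0 < 1)


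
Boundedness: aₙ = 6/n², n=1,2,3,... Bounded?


a₁ = 6, a₂ = 6/4, a₃ = 6/9, ...
0 < aₙ ≤ 6 for all n ≥ 1
The sequence IS bounded

Bounded (0 < aₙ ≤ 6)


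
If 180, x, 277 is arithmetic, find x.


AM = (180 + 277)/2 = 457/2 = 228.5

AM = 228.5


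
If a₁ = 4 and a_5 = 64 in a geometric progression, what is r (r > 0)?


r^(n-1) = aₙ/a₁
r^4 = 64/4 = 16
r = 16^(1/4)
= ±2; taking r > 0 gives r = 2

r = 2


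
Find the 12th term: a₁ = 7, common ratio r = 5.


aₙ = a₁·r^(n-1)
= 7×5^11
= 7×48828125
= 341796875

a_12 = 341796875


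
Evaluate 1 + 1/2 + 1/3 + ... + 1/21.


H_21 = 1/1 + 1/2 + 1/3 + ... + 1/21
= 18858053/5173168
≈ 3.6454

H_21 = 18858053/5173168 ≈ 3.6454


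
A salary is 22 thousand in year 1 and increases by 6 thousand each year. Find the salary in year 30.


aₙ = a₁ + (n-1)d
= 22 + (30-1)×6
= 22 + 174
= 196

a_30 = 196


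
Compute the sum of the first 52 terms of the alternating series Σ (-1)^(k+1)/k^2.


S = 1 - 1/4 + 1/9 - 1/16 + 1/25 - 1/36 + 1/49 - 1/64 ± ...
= 0.8223
(Full series converges to +π²/12 ≈ +0.8225)

S_52 = 0.8223


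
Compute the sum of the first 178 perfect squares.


n = 178
n(n+1)(2n+1)/6 = 178×179×357/6
= 11374734/6 = 1895789

Σk² = 1895789


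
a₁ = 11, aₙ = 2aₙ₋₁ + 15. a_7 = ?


Computing step by step:
a_1 = 11
a_2 = 37
a_3 = 89
a_4 = 193
a_5 = 401
a_6 = 817
a_7 = 1649


a_7 = 1649


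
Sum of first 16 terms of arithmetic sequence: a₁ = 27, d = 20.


aₙ = 27 + (16-1)×20 = 327
Sₙ = n(a₁+aₙ)/2 = 16×(27+327)/2
= 16×354/2 = 2832

S_16 = 2832


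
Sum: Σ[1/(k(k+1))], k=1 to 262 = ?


1/(k(k+1)) = 1/k - 1/(k+1) (partial fractions)
Telescoping: Σ = 1 - 1/263 = 262/263

Sum = 262/263


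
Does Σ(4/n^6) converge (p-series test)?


p-series test: Σ c/n^p converges if p > 1, diverges if p ≤ 1 (constant c > 0 doesn't affect convergence).
p = 6
6 > 1 → CONVERGES

Converges (p = 6 > 1)


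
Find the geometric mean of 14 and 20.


GM = √(14×20) = √280 = 16.7332

GM = 16.7332


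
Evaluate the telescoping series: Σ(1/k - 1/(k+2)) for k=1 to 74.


Telescoping with gap 2: two head and two tail terms survive.
= (1 + 1/2) - (1/75 + 1/76)
= 3/2 - 1/75 - 1/76 = 8399/5700

Sum = 8399/5700


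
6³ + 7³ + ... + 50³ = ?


Σₖ₌6^50 k³ = [50·51/2]² − [5·6/2]²
= 1625625 − 225 = 1625400

Σk³ = 1625400


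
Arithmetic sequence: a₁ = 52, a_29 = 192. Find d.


d = (aₙ - a₁)/(n-1)
= (192 - 52)/(29-1)
= 140/28 = 5

d = 5


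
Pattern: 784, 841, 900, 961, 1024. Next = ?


Pattern: perfect squares: n²
Terms: 784, 841, 900, 961, 1024
Next term = 1089

Next term = 1089


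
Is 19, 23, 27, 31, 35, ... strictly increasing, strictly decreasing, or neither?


Differences: 4, 4, 4, 4
All differences > 0 → strictly INCREASING

Monotonically increasing


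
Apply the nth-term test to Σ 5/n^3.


lim(n→∞) 5/n^3 = 0
lim aₙ = 0 → nth-term test is INCONCLUSIVE
(Need other tests; this is actually a convergent p-series with p=3 > 1)

Inconclusive (lim aₙ = 0; need another test)


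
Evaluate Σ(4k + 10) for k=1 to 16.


Σ(4k+10) = 4·Σk + 10·n
= 4·136 + 10·16
= 544 + 160 = 704

Σ = 704


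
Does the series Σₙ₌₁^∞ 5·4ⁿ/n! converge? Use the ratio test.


aₙ = 5·4^n/n!
a_{n+1}/aₙ = 4^(n+1)/(n+1)! × n!/4^n  (constant 5 cancels)
= 4/(n+1)
L = lim(n→∞) 4/(n+1) = 0
L < 1 → series CONVERGES

Converges (ratio test: L = 0 < 1)


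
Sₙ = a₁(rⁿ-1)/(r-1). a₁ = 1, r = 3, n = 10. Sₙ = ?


Sₙ = 1×(3^10 - 1)/(3 - 1)
= 1×(59049 - 1)/2
= 1×59048/2
= 29524

S_10 = 29524


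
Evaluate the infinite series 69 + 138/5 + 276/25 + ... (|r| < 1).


S∞ = a₁/(1-r) = 69/(1 - 2/5)
= 69/(3/5)
= 115

S∞ = 115


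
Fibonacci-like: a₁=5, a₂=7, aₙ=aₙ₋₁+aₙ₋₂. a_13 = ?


Computing iteratively: 5, 7, 12, 19, 31, 50, 81, 131, 212, 343, 555, 898, ...
a_13 = 1453

a_13 = 1453


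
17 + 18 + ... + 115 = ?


Σₖ₌17^115 k = Σₖ₌₁^115 k − Σₖ₌₁^16 k
= 115·116/2 − 16·17/2
= 6670 − 136 = 6534

Σk = 6534


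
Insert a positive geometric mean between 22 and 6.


GM = √(22×6) = √132 = 11.4891

GM = 11.4891


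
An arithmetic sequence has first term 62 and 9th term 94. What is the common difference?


d = (aₙ - a₁)/(n-1)
= (94 - 62)/(9-1)
= 32/8 = 4

d = 4


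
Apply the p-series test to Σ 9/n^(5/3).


p-series test: Σ c/n^p converges if p > 1, diverges if p ≤ 1 (constant c > 0 doesn't affect convergence).
p = 5/3
5/3 > 1 → CONVERGES

Converges (p = 5/3 > 1)


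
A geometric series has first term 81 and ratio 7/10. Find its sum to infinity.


S∞ = a₁/(1-r) = 81/(1 - 7/10)
= 81/(3/10)
= 270

S∞ = 270


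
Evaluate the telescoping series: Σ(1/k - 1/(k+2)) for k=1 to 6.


Telescoping with gap 2: two head and two tail terms survive.
= (1 + 1/2) - (1/7 + 1/8)
= 3/2 - 1/7 - 1/8 = 69/56

Sum = 69/56


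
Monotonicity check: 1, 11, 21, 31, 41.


Differences: 10, 10, 10, 10
All differences > 0 → strictly INCREASING

Monotonically increasing


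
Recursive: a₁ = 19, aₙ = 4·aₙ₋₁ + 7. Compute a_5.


Computing step by step:
a_1 = 19
a_2 = 83
a_3 = 339
a_4 = 1363
a_5 = 5459


a_5 = 5459


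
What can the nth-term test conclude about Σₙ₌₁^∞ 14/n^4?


lim(n→∞) 14/n^4 = 0
lim aₙ = 0 → nth-term test is INCONCLUSIVE
(Need other tests; this is actually a convergent p-series with p=4 > 1)

Inconclusive (lim aₙ = 0; need another test)


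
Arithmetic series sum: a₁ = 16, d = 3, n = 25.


aₙ = 16 + (25-1)×3 = 88
Sₙ = n(a₁+aₙ)/2 = 25×(16+88)/2
= 25×104/2 = 1300

S_25 = 1300


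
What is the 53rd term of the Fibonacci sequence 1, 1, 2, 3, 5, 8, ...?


Fibonacci sequence: 1, 1, 2, 3, 5, 8, 13, 21, 34, 55, 89, ...
F(53) = 53316291173

F(53) = 53316291173


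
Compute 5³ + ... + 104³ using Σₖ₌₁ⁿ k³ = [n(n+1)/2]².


Σₖ₌5^104 k³ = [104·105/2]² − [4·5/2]²
= 29811600 − 100 = 29811500

Σk³ = 29811500


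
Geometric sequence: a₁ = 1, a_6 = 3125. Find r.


r^(n-1) = aₙ/a₁
r^5 = 3125/1 = 3125
r = 3125^(1/5)
= 5

r = 5


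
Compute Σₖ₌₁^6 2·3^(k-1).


Sₙ = 2×(3^6 - 1)/(3 - 1)
= 2×(729 - 1)/2
= 2×728/2
= 728

S_6 = 728


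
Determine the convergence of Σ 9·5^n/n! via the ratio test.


aₙ = 9·5^n/n!
a_{n+1}/aₙ = 5^(n+1)/(n+1)! × n!/5^n  (constant 9 cancels)
= 5/(n+1)
L = lim(n→∞) 5/(n+1) = 0
L < 1 → series CONVERGES

Converges (ratio test: L = 0 < 1)


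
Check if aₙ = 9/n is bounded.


a₁ = 9, a₂ = 9/2, a₃ = 9/3, ...
0 < aₙ ≤ 9 for all n ≥ 1
Lower bound: 0, Upper bound: 9
The sequence IS bounded

Bounded (0 < aₙ ≤ 9)


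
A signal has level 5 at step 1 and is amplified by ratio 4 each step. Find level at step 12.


aₙ = a₁·r^(n-1)
= 5×4^11
= 5×4194304
= 20971520

a_12 = 20971520


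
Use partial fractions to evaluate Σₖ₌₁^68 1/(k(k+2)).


1/(k(k+2)) = (1/2)·(1/k - 1/(k+2)) (partial fractions)
Telescoping: Σ = (1/2)·(1 + 1/2 - 1/69 - 1/70) = 3553/4830

Sum = 3553/4830


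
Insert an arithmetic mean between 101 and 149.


AM = (101 + 149)/2 = 250/2 = 125

AM = 125


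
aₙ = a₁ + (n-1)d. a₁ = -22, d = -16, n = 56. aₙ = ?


aₙ = a₁ + (n-1)d
= -22 + (56-1)×-16
= -22 - 880
= -902

a_56 = -902


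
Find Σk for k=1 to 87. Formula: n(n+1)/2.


n(n+1)/2 = 87×88/2 = 7656/2 = 3828

Σk = 3828


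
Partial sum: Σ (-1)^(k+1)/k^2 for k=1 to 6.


S = 1 - 1/4 + 1/9 - 1/16 + 1/25 - 1/36
= 0.8108
(Full series converges to +π²/12 ≈ +0.8225)

S_6 = 0.8108


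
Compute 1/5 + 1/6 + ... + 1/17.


Σₖ₌5^17 1/k = 1/5 + 1/6 + 1/7 + ... + 1/17
= 16616723/12252240
≈ 1.3562

Sum = 16616723/12252240 ≈ 1.3562


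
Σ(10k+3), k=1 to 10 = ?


Σ(10k+3) = 10·Σk + 3·n
= 10·55 + 3·10
= 550 + 30 = 580

Σ = 580


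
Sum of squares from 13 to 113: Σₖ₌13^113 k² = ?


Σₖ₌13^113 k² = Σₖ₌₁^113 k² − Σₖ₌₁^12 k²
= 113·114·227/6 − 12·13·25/6
= 487369 − 650 = 486719

Σk² = 486719


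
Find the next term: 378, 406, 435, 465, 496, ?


Pattern: triangular numbers: n(n+1)/2
Terms: 378, 406, 435, 465, 496
Next term = 528

Next term = 528


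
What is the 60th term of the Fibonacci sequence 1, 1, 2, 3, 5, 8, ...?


Fibonacci sequence: 1, 1, 2, 3, 5, 8, 13, 21, 34, 55, 89, ...
F(60) = 1548008755920

F(60) = 1548008755920


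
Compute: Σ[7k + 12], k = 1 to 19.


Σ(7k+12) = 7·Σk + 12·n
= 7·190 + 12·19
= 1330 + 228 = 1558

Σ = 1558


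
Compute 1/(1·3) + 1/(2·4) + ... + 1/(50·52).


1/(k(k+2)) = (1/2)·(1/k - 1/(k+2)) (partial fractions)
Telescoping: Σ = (1/2)·(1 + 1/2 - 1/51 - 1/52) = 3875/5304

Sum = 3875/5304


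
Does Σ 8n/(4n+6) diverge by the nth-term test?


lim(n→∞) 8n/(4n+6) = 8/4 = 2  (divide numerator and denominator by n)
lim aₙ = 2 ≠ 0 → series DIVERGES

Diverges (lim aₙ = 2 ≠ 0)


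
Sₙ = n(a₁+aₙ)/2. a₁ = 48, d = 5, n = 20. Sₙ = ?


aₙ = 48 + (20-1)×5 = 143
Sₙ = n(a₁+aₙ)/2 = 20×(48+143)/2
= 20×191/2 = 1910

S_20 = 1910


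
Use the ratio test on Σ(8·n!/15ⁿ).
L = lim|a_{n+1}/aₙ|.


aₙ = 8·n!/15^n
a_{n+1}/aₙ = (n+1)!/15^(n+1) × 15^n/n!  (constant 8 cancels)
= (n+1)/15
L = lim(n→∞) (n+1)/15 = ∞
L > 1 → series DIVERGES

Diverges (ratio test: L = ∞ > 1)


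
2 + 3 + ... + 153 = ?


Σₖ₌2^153 k = Σₖ₌₁^153 k − Σₖ₌₁^1 k
= 153·154/2 − 1·2/2
= 11781 − 1 = 11780

Σk = 11780


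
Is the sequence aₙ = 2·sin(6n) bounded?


For all n, -1 ≤ sin(6n) ≤ 1, so -2 ≤ 2·sin(6n) ≤ 2
Lower bound: -2, Upper bound: 2
The sequence IS bounded

Bounded (-2 ≤ aₙ ≤ 2)


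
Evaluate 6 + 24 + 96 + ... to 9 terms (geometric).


Sₙ = 6×(4^9 - 1)/(4 - 1)
= 6×(262144 - 1)/3
= 6×262143/3
= 524286

S_9 = 524286


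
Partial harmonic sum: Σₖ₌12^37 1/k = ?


Σₖ₌12^37 1/k = 1/12 + 1/13 + 1/14 + ... + 1/37
= 901969934628929/763275922437600
≈ 1.1817

Sum = 901969934628929/763275922437600 ≈ 1.1817


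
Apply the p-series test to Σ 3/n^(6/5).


p-series test: Σ c/n^p converges if p > 1, diverges if p ≤ 1 (constant c > 0 doesn't affect convergence).
p = 6/5
6/5 > 1 → CONVERGES

Converges (p = 6/5 > 1)


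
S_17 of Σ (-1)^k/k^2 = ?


S = -1 + 1/4 - 1/9 + 1/16 - 1/25 + 1/36 - 1/49 + 1/64 ± ...
= -0.8241
(Full series converges to -π²/12 ≈ -0.8225)

S_17 = -0.8241


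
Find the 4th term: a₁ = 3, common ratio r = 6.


aₙ = a₁·r^(n-1)
= 3×6^3
= 3×216
= 648

a_4 = 648


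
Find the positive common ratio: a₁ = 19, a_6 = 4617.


r^(n-1) = aₙ/a₁
r^5 = 4617/19 = 243
r = 243^(1/5)
= 3

r = 3


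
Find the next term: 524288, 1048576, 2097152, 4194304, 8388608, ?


Pattern: powers of 2: 2ⁿ
Terms: 524288, 1048576, 2097152, 4194304, 8388608
Next term = 16777216

Next term = 16777216


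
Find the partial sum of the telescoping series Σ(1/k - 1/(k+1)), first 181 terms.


Telescoping: adjacent terms cancel.
= 1/1 - 1/182
= 1 - 1/182 = 181/182

Sum = 181/182


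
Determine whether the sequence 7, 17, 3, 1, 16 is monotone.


Differences: 10, -14, -2, 15
Difference at position 1 is +10 (> 0) but position 2 is -14 (< 0) — sequence both rises and falls
→ NOT monotonic

Not monotonic


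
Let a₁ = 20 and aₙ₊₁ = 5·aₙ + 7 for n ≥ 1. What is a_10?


Computing step by step:
a_1 = 20
a_2 = 107
a_3 = 542
a_4 = 2717
a_5 = 13592
a_6 = 67967
a_7 = 339842
a_8 = 1699217
a_9 = 8496092
a_10 = 42480467


a_10 = 42480467


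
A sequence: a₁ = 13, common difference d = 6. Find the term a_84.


aₙ = a₁ + (n-1)d
= 13 + (84-1)×6
= 13 + 498
= 511

a_84 = 511


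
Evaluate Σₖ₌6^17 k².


Σₖ₌6^17 k² = Σₖ₌₁^17 k² − Σₖ₌₁^5 k²
= 17·18·35/6 − 5·6·11/6
= 1785 − 55 = 1730

Σk² = 1730


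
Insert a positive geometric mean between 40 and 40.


GM = √(40×40) = √1600 = 40

GM = 40


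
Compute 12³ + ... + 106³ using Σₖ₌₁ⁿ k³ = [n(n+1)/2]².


Σₖ₌12^106 k³ = [106·107/2]² − [11·12/2]²
= 32160241 − 4356 = 32155885

Σk³ = 32155885


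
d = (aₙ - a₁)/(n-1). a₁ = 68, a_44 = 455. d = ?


d = (aₙ - a₁)/(n-1)
= (455 - 68)/(44-1)
= 387/43 = 9

d = 9


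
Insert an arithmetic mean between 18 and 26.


AM = (18 + 26)/2 = 44/2 = 22

AM = 22


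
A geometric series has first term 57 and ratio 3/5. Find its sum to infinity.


S∞ = a₁/(1-r) = 57/(1 - 3/5)
= 57/(2/5)
= 285/2

S∞ = 285/2


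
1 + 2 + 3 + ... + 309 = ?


n(n+1)/2 = 309×310/2 = 95790/2 = 47895

Σk = 47895


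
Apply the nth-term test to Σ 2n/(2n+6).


lim(n→∞) 2n/(2n+6) = 2/2 = 1  (divide numerator and denominator by n)
lim aₙ = 1 ≠ 0 → series DIVERGES

Diverges (lim aₙ = 1 ≠ 0)


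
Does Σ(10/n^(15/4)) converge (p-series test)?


p-series test: Σ c/n^p converges if p > 1, diverges if p ≤ 1 (constant c > 0 doesn't affect convergence).
p = 15/4
15/4 > 1 → CONVERGES

Converges (p = 15/4 > 1)


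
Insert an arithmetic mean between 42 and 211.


AM = (42 + 211)/2 = 253/2 = 126.5

AM = 126.5


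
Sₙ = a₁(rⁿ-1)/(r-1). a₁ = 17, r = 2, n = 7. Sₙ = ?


Sₙ = 17×(2^7 - 1)/(2 - 1)
= 17×(128 - 1)/1
= 17×127/1
= 2159

S_7 = 2159


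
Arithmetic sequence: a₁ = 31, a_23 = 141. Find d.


d = (aₙ - a₁)/(n-1)
= (141 - 31)/(23-1)
= 110/22 = 5

d = 5


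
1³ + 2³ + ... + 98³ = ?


n(n+1)/2 = 98×99/2 = 4851
Σk³ = 4851² = 23532201

Σk³ = 23532201


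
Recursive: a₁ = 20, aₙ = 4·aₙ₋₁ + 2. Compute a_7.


Computing step by step:
a_1 = 20
a_2 = 82
a_3 = 330
a_4 = 1322
a_5 = 5290
a_6 = 21162
a_7 = 84650


a_7 = 84650


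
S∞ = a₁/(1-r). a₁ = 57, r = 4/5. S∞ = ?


S∞ = a₁/(1-r) = 57/(1 - 4/5)
= 57/(1/5)
= 285

S∞ = 285


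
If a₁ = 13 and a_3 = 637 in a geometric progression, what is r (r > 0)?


r^(n-1) = aₙ/a₁
r^2 = 637/13 = 49
r = 49^(1/2)
= ±7; taking r > 0 gives r = 7

r = 7


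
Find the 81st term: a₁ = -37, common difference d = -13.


aₙ = a₁ + (n-1)d
= -37 + (81-1)×-13
= -37 - 1040
= -1077

a_81 = -1077


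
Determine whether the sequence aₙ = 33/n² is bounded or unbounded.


a₁ = 33, a₂ = 33/4, a₃ = 33/9, ...
0 < aₙ ≤ 33 for all n ≥ 1
The sequence IS bounded

Bounded (0 < aₙ ≤ 33)


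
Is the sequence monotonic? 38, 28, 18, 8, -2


Differences: -10, -10, -10, -10
All differences < 0 → strictly DECREASING

Monotonically decreasing


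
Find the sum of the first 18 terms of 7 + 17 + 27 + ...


aₙ = 7 + (18-1)×10 = 177
Sₙ = n(a₁+aₙ)/2 = 18×(7+177)/2
= 18×184/2 = 1656

S_18 = 1656


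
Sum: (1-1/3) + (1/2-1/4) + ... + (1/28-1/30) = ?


Telescoping with gap 2: two head and two tail terms survive.
= (1 + 1/2) - (1/29 + 1/30)
= 3/2 - 1/29 - 1/30 = 623/435

Sum = 623/435


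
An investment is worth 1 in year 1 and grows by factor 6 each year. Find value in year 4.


aₙ = a₁·r^(n-1)
= 1×6^3
= 1×216
= 216

a_4 = 216


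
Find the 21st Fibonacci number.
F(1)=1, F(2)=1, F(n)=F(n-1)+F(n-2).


Fibonacci sequence: 1, 1, 2, 3, 5, 8, 13, 21, 34, 55, 89, ...
F(21) = 10946

F(21) = 10946


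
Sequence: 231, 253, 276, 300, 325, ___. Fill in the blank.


Pattern: triangular numbers: n(n+1)/2
Terms: 231, 253, 276, 300, 325
Next term = 351

Next term = 351


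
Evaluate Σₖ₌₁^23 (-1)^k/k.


S = -1 + 1/2 - 1/3 + 1/4 - 1/5 + 1/6 - 1/7 + 1/8 ± ...
= -0.7144
(Full series converges to -ln(2) ≈ -0.6931)

S_23 = -0.7144


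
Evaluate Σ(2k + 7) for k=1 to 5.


Σ(2k+7) = 2·Σk + 7·n
= 2·15 + 7·5
= 30 + 35 = 65

Σ = 65


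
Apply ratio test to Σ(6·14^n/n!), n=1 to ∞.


aₙ = 6·14^n/n!
a_{n+1}/aₙ = 14^(n+1)/(n+1)! × n!/14^n  (constant 6 cancels)
= 14/(n+1)
L = lim(n→∞) 14/(n+1) = 0
L < 1 → series CONVERGES

Converges (ratio test: L = 0 < 1)


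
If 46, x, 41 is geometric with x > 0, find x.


GM = √(46×41) = √1886 = 43.4281

GM = 43.4281


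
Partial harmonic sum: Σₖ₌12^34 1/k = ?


Σₖ₌12^34 1/k = 1/12 + 1/13 + 1/14 + ... + 1/34
= 158603136279059/144403552893600
≈ 1.0983

Sum = 158603136279059/144403552893600 ≈ 1.0983


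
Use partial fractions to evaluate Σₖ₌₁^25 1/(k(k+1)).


1/(k(k+1)) = 1/k - 1/(k+1) (partial fractions)
Telescoping: Σ = 1 - 1/26 = 25/26

Sum = 25/26


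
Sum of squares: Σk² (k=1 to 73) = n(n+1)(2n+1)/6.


n = 73
n(n+1)(2n+1)/6 = 73×74×147/6
= 794094/6 = 132349

Σk² = 132349


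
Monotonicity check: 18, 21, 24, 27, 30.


Differences: 3, 3, 3, 3
All differences > 0 → strictly INCREASING

Monotonically increasing


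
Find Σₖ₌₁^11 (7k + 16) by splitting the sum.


Σ(7k+16) = 7·Σk + 16·n
= 7·66 + 16·11
= 462 + 176 = 638

Σ = 638


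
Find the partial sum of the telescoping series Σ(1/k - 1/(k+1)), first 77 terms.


Telescoping: adjacent terms cancel.
= 1/1 - 1/78
= 1 - 1/78 = 77/78

Sum = 77/78


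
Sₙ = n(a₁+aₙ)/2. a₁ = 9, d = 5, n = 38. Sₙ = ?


aₙ = 9 + (38-1)×5 = 194
Sₙ = n(a₁+aₙ)/2 = 38×(9+194)/2
= 38×203/2 = 3857

S_38 = 3857


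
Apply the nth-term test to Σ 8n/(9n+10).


lim(n→∞) 8n/(9n+10) = 8/9 = 8/9  (divide numerator and denominator by n)
lim aₙ = 8/9 ≠ 0 → series DIVERGES

Diverges (lim aₙ = 8/9 ≠ 0)


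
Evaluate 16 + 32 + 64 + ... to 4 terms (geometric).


Sₙ = 16×(2^4 - 1)/(2 - 1)
= 16×(16 - 1)/1
= 16×15/1
= 240

S_4 = 240


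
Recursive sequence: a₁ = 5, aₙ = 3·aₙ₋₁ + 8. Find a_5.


Computing step by step:
a_1 = 5
a_2 = 23
a_3 = 77
a_4 = 239
a_5 = 725


a_5 = 725


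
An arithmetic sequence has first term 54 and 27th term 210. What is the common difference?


d = (aₙ - a₁)/(n-1)
= (210 - 54)/(27-1)
= 156/26 = 6

d = 6


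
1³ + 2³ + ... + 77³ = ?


n(n+1)/2 = 77×78/2 = 3003
Σk³ = 3003² = 9018009

Σk³ = 9018009


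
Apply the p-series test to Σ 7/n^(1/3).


p-series test: Σ c/n^p converges if p > 1, diverges if p ≤ 1 (constant c > 0 doesn't affect convergence).
p = 1/3
1/3 ≤ 1 → DIVERGES

Diverges (p = 1/3 ≤ 1)


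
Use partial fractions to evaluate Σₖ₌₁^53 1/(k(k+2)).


1/(k(k+2)) = (1/2)·(1/k - 1/(k+2)) (partial fractions)
Telescoping: Σ = (1/2)·(1 + 1/2 - 1/54 - 1/55) = 2173/2970

Sum = 2173/2970


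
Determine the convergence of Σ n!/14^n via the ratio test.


aₙ = n!/14^n
a_{n+1}/aₙ = (n+1)!/14^(n+1) × 14^n/n!
= (n+1)/14
L = lim(n→∞) (n+1)/14 = ∞
L > 1 → series DIVERGES

Diverges (ratio test: L = ∞ > 1)


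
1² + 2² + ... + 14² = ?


n = 14
n(n+1)(2n+1)/6 = 14×15×29/6
= 6090/6 = 1015

Σk² = 1015


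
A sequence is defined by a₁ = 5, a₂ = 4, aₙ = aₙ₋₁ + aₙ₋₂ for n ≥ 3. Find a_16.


Computing iteratively: 5, 4, 9, 13, 22, 35, 57, 92, 149, 241, 390, 631, ...
a_16 = 4325

a_16 = 4325


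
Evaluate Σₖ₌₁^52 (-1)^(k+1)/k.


S = 1 - 1/2 + 1/3 - 1/4 + 1/5 - 1/6 + 1/7 - 1/8 ± ...
= 0.6836
(Full series converges to +ln(2) ≈ +0.6931)

S_52 = 0.6836


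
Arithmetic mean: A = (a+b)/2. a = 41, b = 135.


AM = (41 + 135)/2 = 176/2 = 88

AM = 88


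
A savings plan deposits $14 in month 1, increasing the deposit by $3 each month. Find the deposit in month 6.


aₙ = a₁ + (n-1)d
= 14 + (6-1)×3
= 14 + 15
= 29

a_6 = 29


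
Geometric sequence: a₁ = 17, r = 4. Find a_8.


aₙ = a₁·r^(n-1)
= 17×4^7
= 17×16384
= 278528

a_8 = 278528


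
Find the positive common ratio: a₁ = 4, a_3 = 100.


r^(n-1) = aₙ/a₁
r^2 = 100/4 = 25
r = 25^(1/2)
= ±5; taking r > 0 gives r = 5

r = 5


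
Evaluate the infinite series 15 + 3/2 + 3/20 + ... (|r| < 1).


S∞ = a₁/(1-r) = 15/(1 - 1/10)
= 15/(9/10)
= 50/3

S∞ = 50/3


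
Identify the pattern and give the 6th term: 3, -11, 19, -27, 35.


Pattern: alternating sign, magnitude arithmetic (d=8)
Terms: 3, -11, 19, -27, 35
Next term = -43

Next term = -43


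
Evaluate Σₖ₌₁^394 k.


n(n+1)/2 = 394×395/2 = 155630/2 = 77815

Σk = 77815


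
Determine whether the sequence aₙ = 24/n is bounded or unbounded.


a₁ = 24, a₂ = 24/2, a₃ = 24/3, ...
0 < aₙ ≤ 24 for all n ≥ 1
Lower bound: 0, Upper bound: 24
The sequence IS bounded

Bounded (0 < aₙ ≤ 24)


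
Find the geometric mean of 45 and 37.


GM = √(45×37) = √1665 = 40.8044

GM = 40.8044


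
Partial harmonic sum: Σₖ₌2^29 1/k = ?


Σₖ₌2^29 1/k = 1/2 + 1/3 + 1/4 + ... + 1/29
= 6897956948587/2329089562800
≈ 2.9617

Sum = 6897956948587/2329089562800 ≈ 2.9617


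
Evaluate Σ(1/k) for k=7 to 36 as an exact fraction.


Σₖ₌7^36 1/k = 1/7 + 1/8 + 1/9 + ... + 1/36
= 22639315926589/13127595717600
≈ 1.7246

Sum = 22639315926589/13127595717600 ≈ 1.7246


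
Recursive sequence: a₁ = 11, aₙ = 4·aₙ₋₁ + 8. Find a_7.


Computing step by step:
a_1 = 11
a_2 = 52
a_3 = 216
a_4 = 872
a_5 = 3496
a_6 = 13992
a_7 = 55976


a_7 = 55976


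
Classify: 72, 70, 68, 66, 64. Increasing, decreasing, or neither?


Differences: -2, -2, -2, -2
All differences < 0 → strictly DECREASING

Monotonically decreasing


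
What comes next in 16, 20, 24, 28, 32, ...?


Pattern: arithmetic (d=4)
Terms: 16, 20, 24, 28, 32
Next term = 36

Next term = 36


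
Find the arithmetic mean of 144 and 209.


AM = (144 + 209)/2 = 353/2 = 176.5

AM = 176.5


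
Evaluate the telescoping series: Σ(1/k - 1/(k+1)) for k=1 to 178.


Telescoping: adjacent terms cancel.
= 1/1 - 1/179
= 1 - 1/179 = 178/179

Sum = 178/179


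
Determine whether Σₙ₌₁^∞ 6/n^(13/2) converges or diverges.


p-series test: Σ c/n^p converges if p > 1, diverges if p ≤ 1 (constant c > 0 doesn't affect convergence).
p = 13/2
13/2 > 1 → CONVERGES

Converges (p = 13/2 > 1)


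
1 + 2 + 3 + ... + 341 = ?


n(n+1)/2 = 341×342/2 = 116622/2 = 58311

Σk = 58311


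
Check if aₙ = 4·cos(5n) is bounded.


For all n, -1 ≤ cos(5n) ≤ 1, so -4 ≤ 4·cos(5n) ≤ 4
Lower bound: -4, Upper bound: 4
The sequence IS bounded

Bounded (-4 ≤ aₙ ≤ 4)


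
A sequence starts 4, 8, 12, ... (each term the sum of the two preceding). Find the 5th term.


Computing iteratively: 4, 8, 12, 20, 32
a_5 = 32

a_5 = 32


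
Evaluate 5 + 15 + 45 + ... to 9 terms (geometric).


Sₙ = 5×(3^9 - 1)/(3 - 1)
= 5×(19683 - 1)/2
= 5×19682/2
= 49205

S_9 = 49205


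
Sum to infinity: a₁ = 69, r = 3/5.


S∞ = a₁/(1-r) = 69/(1 - 3/5)
= 69/(2/5)
= 345/2

S∞ = 345/2


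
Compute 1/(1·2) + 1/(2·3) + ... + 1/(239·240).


1/(k(k+1)) = 1/k - 1/(k+1) (partial fractions)
Telescoping: Σ = 1 - 1/240 = 239/240

Sum = 239/240


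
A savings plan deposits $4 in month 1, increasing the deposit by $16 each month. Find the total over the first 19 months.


aₙ = 4 + (19-1)×16 = 292
Sₙ = n(a₁+aₙ)/2 = 19×(4+292)/2
= 19×296/2 = 2812

S_19 = 2812


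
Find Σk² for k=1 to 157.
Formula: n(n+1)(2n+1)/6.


n = 157
n(n+1)(2n+1)/6 = 157×158×315/6
= 7813890/6 = 1302315

Σk² = 1302315


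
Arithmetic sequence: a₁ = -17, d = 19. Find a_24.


aₙ = a₁ + (n-1)d
= -17 + (24-1)×19
= -17 + 437
= 420

a_24 = 420


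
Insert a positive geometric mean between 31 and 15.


GM = √(31×15) = √465 = 21.5639

GM = 21.5639


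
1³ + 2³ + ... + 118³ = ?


n(n+1)/2 = 118×119/2 = 7021
Σk³ = 7021² = 49294441

Σk³ = 49294441


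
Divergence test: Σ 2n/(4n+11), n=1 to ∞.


lim(n→∞) 2n/(4n+11) = 2/4 = 1/2  (divide numerator and denominator by n)
lim aₙ = 1/2 ≠ 0 → series DIVERGES

Diverges (lim aₙ = 1/2 ≠ 0)


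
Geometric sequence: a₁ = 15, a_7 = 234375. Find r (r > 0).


r^(n-1) = aₙ/a₁
r^6 = 234375/15 = 15625
r = 15625^(1/6)
= ±5; taking r > 0 gives r = 5

r = 5


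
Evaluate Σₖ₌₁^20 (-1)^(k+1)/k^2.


S = 1 - 1/4 + 1/9 - 1/16 + 1/25 - 1/36 + 1/49 - 1/64 ± ...
= 0.8213
(Full series converges to +π²/12 ≈ +0.8225)

S_20 = 0.8213


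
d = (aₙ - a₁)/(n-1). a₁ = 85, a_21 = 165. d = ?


d = (aₙ - a₁)/(n-1)
= (165 - 85)/(21-1)
= 80/20 = 4

d = 4


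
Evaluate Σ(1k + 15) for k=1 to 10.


Σ(1k+15) = 1·Σk + 15·n
= 1·55 + 15·10
= 55 + 150 = 205

Σ = 205


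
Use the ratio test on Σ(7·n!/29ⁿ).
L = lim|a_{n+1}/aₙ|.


aₙ = 7·n!/29^n
a_{n+1}/aₙ = (n+1)!/29^(n+1) × 29^n/n!  (constant 7 cancels)
= (n+1)/29
L = lim(n→∞) (n+1)/29 = ∞
L > 1 → series DIVERGES

Diverges (ratio test: L = ∞ > 1)


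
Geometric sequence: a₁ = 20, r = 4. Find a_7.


aₙ = a₁·r^(n-1)
= 20×4^6
= 20×4096
= 81920

a_7 = 81920


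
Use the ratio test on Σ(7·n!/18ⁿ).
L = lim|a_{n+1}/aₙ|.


aₙ = 7·n!/18^n
a_{n+1}/aₙ = (n+1)!/18^(n+1) × 18^n/n!  (constant 7 cancels)
= (n+1)/18
L = lim(n→∞) (n+1)/18 = ∞
L > 1 → series DIVERGES

Diverges (ratio test: L = ∞ > 1)


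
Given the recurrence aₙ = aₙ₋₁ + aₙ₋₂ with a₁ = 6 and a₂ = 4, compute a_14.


Computing iteratively: 6, 4, 10, 14, 24, 38, 62, 100, 162, 262, 424, 686, ...
a_14 = 1796

a_14 = 1796


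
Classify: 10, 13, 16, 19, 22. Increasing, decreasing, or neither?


Differences: 3, 3, 3, 3
All differences > 0 → strictly INCREASING

Monotonically increasing


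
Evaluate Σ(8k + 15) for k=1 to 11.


Σ(8k+15) = 8·Σk + 15·n
= 8·66 + 15·11
= 528 + 165 = 693

Σ = 693


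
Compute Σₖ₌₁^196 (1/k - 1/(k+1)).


Telescoping: adjacent terms cancel.
= 1/1 - 1/197
= 1 - 1/197 = 196/197

Sum = 196/197


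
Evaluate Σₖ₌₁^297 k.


n(n+1)/2 = 297×298/2 = 88506/2 = 44253

Σk = 44253
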